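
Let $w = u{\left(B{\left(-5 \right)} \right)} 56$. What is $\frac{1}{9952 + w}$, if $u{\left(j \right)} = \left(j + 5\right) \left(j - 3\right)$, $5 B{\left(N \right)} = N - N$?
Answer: $\frac{1}{9112} \approx 0.00010975$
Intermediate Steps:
$B{\left(N \right)} = 0$ ($B{\left(N \right)} = \frac{N - N}{5} = \frac{1}{5} \cdot 0 = 0$)
$u{\left(j \right)} = \left(-3 + j\right) \left(5 + j\right)$ ($u{\left(j \right)} = \left(5 + j\right) \left(-3 + j\right) = \left(-3 + j\right) \left(5 + j\right)$)
$w = -840$ ($w = \left(-15 + 0^{2} + 2 \cdot 0\right) 56 = \left(-15 + 0 + 0\right) 56 = \left(-15\right) 56 = -840$)
$\frac{1}{9952 + w} = \frac{1}{9952 - 840} = \frac{1}{9112}$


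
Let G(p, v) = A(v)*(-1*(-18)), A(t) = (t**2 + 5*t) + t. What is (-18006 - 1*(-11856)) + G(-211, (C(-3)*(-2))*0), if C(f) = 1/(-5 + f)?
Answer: -6150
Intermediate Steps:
A(t) = t**2 + 6*t
G(p, v) = 18*v*(6 + v) (G(p, v) = (v*(6 + v))*(-1*(-18)) = (v*(6 + v))*18 = 18*v*(6 + v))
(-18006 - 1*(-11856)) + G(-211, (C(-3)*(-2))*0) = (-18006 - 1*(-11856)) + 18*((-2/(-5 - 3))*0)*(6 + (-2/(-5 - 3))*0) = (-18006 + 11856) + 18*((-2/(-8))*0)*(6 + (-2/(-8))*0) = -6150 + 18*(-1/8*(-2)*0)*(6 - 1/8*(-2)*0) = -6150 + 18*((1/4)*0)*(6 + (1/4)*0) = -6150 + 18*0*(6 + 0) = -6150 + 18*0*6 = -6150 + 0 = -6150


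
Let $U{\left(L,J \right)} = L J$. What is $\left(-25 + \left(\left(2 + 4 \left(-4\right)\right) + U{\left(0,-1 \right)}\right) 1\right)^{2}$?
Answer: $1521$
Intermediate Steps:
$U{\left(L,J \right)} = J L$
$\left(-25 + \left(\left(2 + 4 \left(-4\right)\right) + U{\left(0,-1 \right)}\right) 1\right)^{2} = \left(-25 + \left(\left(2 + 4 \left(-4\right)\right) - 0\right) 1\right)^{2} = \left(-25 + \left(\left(2 - 16\right) + 0\right) 1\right)^{2} = \left(-25 + \left(-14 + 0\right) 1\right)^{2} = \left(-25 - 14\right)^{2} = \left(-39\right)^{2} = 1521$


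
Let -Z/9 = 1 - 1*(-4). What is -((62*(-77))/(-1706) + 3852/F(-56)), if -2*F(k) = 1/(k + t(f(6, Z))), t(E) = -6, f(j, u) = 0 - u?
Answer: -407436131/853 ≈ -4.7765e+5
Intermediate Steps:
Z = -45 (Z = -9*(1 - 1*(-4)) = -9*(1 + 4) = -9*5 = -45)
f(j, u) = -u
F(k) = -1/(2*(-6 + k)) (F(k) = -1/(2*(k - 6)) = -1/(2*(-6 + k)))
-((62*(-77))/(-1706) + 3852/F(-56)) = -((62*(-77))/(-1706) + 3852/((-1/(-12 + 2*(-56))))) = -(-4774*(-1/1706) + 3852/((-1/(-12 - 112)))) = -(2387/853 + 3852/((-1/(-124)))) = -(2387/853 + 3852/((-1*(-1/124)))) = -(2387/853 + 3852/(1/124)) = -(2387/853 + 3852*124) = -(2387/853 + 477648) = -1*407436131/853 = -407436131/853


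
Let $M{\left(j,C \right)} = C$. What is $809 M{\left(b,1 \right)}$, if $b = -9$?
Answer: $809$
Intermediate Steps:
$809 M{\left(b,1 \right)} = 809 \cdot 1 = 809$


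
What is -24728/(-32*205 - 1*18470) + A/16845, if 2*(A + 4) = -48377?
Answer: -37799023/84326070 ≈ -0.44825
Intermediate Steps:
A = -48385/2 (A = -4 + (1/2)*(-48377) = -4 - 48377/2 = -48385/2 ≈ -24193.)
-24728/(-32*205 - 1*18470) + A/16845 = -24728/(-32*205 - 1*18470) - 48385/2/16845 = -24728/(-6560 - 18470) - 48385/2*1/16845 = -24728/(-25030) - 9677/6738 = -24728*(-1/25030) - 9677/6738 = 12364/12515 - 9677/6738 = -37799023/84326070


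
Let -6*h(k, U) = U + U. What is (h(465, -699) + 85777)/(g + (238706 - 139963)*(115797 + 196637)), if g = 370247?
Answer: 86010/30851040709 ≈ 2.7879e-6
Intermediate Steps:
h(k, U) = -U/3 (h(k, U) = -(U + U)/6 = -U/3)
(h(465, -699) + 85777)/(g + (238706 - 139963)*(115797 + 196637)) = (-⅓*(-699) + 85777)/(370247 + (238706 - 139963)*(115797 + 196637)) = (233 + 85777)/(370247 + 98743*312434) = 86010/(370247 + 30850670462) = 86010/30851040709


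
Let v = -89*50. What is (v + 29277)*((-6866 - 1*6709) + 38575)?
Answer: 620675000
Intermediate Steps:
v = -4450
(v + 29277)*((-6866 - 1*6709) + 38575) = (-4450 + 29277)*((-6866 - 1*6709) + 38575) = 24827*((-6866 - 6709) + 38575) = 24827*(-13575 + 38575) = 24827*25000 = 620675000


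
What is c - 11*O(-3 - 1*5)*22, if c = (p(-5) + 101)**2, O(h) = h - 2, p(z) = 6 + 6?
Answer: 15189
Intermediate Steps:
p(z) = 12
O(h) = -2 + h
c = 12769 (c = (12 + 101)**2 = 113**2 = 12769)
c - 11*O(-3 - 1*5)*22 = 12769 - 11*(-2 + (-3 - 1*5))*22 = 12769 - 11*(-2 + (-3 - 5))*22 = 12769 - 11*(-2 - 8)*22 = 12769 - 11*(-10)*22 = 12769 + 110*22 = 12769 + 2420 = 15189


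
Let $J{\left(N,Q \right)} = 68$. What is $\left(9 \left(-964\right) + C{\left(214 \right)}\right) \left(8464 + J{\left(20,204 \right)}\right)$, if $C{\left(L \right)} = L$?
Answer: $-72197784$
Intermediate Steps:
$\left(9 \left(-964\right) + C{\left(214 \right)}\right) \left(8464 + J{\left(20,204 \right)}\right) = \left(9 \left(-964\right) + 214\right) \left(8464 + 68\right) = \left(-8676 + 214\right) 8532 = \left(-8462\right) 8532 = -72197784$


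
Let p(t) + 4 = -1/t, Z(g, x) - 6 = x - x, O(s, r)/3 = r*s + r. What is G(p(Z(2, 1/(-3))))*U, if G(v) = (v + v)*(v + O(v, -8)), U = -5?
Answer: 53875/18 ≈ 2993.1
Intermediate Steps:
O(s, r) = 3*r + 3*r*s (O(s, r) = 3*(r*s + r) = 3*(r + r*s) = 3*r + 3*r*s)
Z(g, x) = 6 (Z(g, x) = 6 + (x - x) = 6 + 0 = 6)
p(t) = -4 - 1/t
G(v) = 2*v*(-24 - 23*v) (G(v) = (v + v)*(v + 3*(-8)*(1 + v)) = (2*v)*(v + (-24 - 24*v)) = (2*v)*(-24 - 23*v) = 2*v*(-24 - 23*v))
G(p(Z(2, 1/(-3))))*U = (2*(-4 - 1/6)*(-24 - 23*(-4 - 1/6)))*(-5) = (2*(-4 - 1*⅙)*(-24 - 23*(-4 - 1*⅙)))*(-5) = (2*(-4 - ⅙)*(-24 - 23*(-4 - ⅙)))*(-5) = (2*(-25/6)*(-24 - 23*(-25/6)))*(-5) = (2*(-25/6)*(-24 + 575/6))*(-5) = (2*(-25/6)*(431/6))*(-5) = -10775/18*(-5) = 53875/18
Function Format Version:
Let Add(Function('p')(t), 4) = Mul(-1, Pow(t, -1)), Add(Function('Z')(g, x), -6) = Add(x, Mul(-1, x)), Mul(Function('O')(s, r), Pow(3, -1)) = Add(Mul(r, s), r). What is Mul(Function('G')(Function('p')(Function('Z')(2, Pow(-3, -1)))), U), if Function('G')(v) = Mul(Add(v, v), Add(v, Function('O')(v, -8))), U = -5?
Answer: Rational(53875, 18) ≈ 2993.1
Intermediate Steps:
Function('O')(s, r) = Add(Mul(3, r), Mul(3, r, s)) (Function('O')(s, r) = Mul(3, Add(Mul(r, s), r)) = Mul(3, Add(r, Mul(r, s))) = Add(Mul(3, r), Mul(3, r, s)))
Function('Z')(g, x) = 6 (Function('Z')(g, x) = Add(6, Add(x, Mul(-1, x))) = Add(6, 0) = 6)
Function('p')(t) = Add(-4, Mul(-1, Pow(t, -1)))
Function('G')(v) = Mul(2, v, Add(-24, Mul(-23, v))) (Function('G')(v) = Mul(Add(v, v), Add(v, Mul(3, -8, Add(1, v)))) = Mul(Mul(2, v), Add(v, Add(-24, Mul(-24, v)))) = Mul(Mul(2, v), Add(-24, Mul(-23, v))) = Mul(2, v, Add(-24, Mul(-23, v))))
Mul(Function('G')(Function('p')(Function('Z')(2, Pow(-3, -1)))), U) = Mul(Mul(2, Add(-4, Mul(-1, Pow(6, -1))), Add(-24, Mul(-23, Add(-4, Mul(-1, Pow(6, -1)))))), -5) = Mul(Mul(2, Add(-4, Mul(-1, Rational(1, 6))), Add(-24, Mul(-23, Add(-4, Mul(-1, Rational(1, 6)))))), -5) = Mul(Mul(2, Add(-4, Rational(-1, 6)), Add(-24, Mul(-23, Add(-4, Rational(-1, 6))))), -5) = Mul(Mul(2, Rational(-25, 6), Add(-24, Mul(-23, Rational(-25, 6)))), -5) = Mul(Mul(2, Rational(-25, 6), Add(-24, Rational(575, 6))), -5) = Mul(Mul(2, Rational(-25, 6), Rational(431, 6)), -5) = Mul(Rational(-10775, 18), -5) = Rational(53875, 18)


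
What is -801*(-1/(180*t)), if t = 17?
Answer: 89/340 ≈ 0.26176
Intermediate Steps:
-801*(-1/(180*t)) = -801/((17*18)*(-10)) = -801/(306*(-10)) = -801/(-3060) = -801*(-1/3060) = 89/340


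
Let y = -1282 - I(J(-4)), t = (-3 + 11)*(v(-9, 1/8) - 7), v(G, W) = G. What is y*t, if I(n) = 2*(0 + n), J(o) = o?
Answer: 163072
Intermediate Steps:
I(n) = 2*n
t = -128 (t = (-3 + 11)*(-9 - 7) = 8*(-16) = -128)
y = -1274 (y = -1282 - 2*(-4) = -1282 - 1*(-8) = -1282 + 8 = -1274)
y*t = -1274*(-128) = 163072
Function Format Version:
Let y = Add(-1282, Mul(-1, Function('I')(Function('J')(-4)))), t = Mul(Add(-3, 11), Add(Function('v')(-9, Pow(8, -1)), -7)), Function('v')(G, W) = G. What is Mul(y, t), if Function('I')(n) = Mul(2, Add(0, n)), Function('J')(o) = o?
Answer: 163072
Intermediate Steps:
Function('I')(n) = Mul(2, n)
t = -128 (t = Mul(Add(-3, 11), Add(-9, -7)) = Mul(8, -16) = -128)
y = -1274 (y = Add(-1282, Mul(-1, Mul(2, -4))) = Add(-1282, Mul(-1, -8)) = Add(-1282, 8) = -1274)
Mul(y, t) = Mul(-1274, -128) = 163072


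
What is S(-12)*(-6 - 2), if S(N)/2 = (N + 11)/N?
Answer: -4/3 ≈ -1.3333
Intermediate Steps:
S(N) = 2*(11 + N)/N (S(N) = 2*((N + 11)/N) = 2*((11 + N)/N) = 2*(11 + N)/N)
S(-12)*(-6 - 2) = (2 + 22/(-12))*(-6 - 2) = (2 + 22*(-1/12))*(-8) = (2 - 11/6)*(-8) = (1/6)*(-8) = -4/3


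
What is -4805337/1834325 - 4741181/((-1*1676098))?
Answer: 37803006047/180853439050 ≈ 0.20903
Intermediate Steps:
-4805337/1834325 - 4741181/((-1*1676098)) = -4805337*1/1834325 - 4741181/(-1676098) = -4805337/1834325 - 4741181*(-1/1676098) = -4805337/1834325 + 278893/98594 = 37803006047/180853439050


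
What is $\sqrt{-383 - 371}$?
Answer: $i \sqrt{754} \approx 27.459 i$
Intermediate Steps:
$\sqrt{-383 - 371} = \sqrt{-754} = i \sqrt{754}$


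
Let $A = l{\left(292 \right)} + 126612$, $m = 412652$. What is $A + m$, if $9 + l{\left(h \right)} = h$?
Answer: $539547$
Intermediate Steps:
$l{\left(h \right)} = -9 + h$
$A = 126895$ ($A = \left(-9 + 292\right) + 126612 = 283 + 126612 = 126895$)
$A + m = 126895 + 412652 = 539547$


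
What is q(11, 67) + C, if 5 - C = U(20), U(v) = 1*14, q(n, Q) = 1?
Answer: -8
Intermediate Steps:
U(v) = 14
C = -9 (C = 5 - 1*14 = 5 - 14 = -9)
q(11, 67) + C = 1 - 9 = -8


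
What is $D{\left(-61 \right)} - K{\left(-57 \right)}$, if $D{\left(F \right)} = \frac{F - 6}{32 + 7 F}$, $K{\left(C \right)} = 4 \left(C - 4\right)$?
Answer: $\frac{96447}{395} \approx 244.17$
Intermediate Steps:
$K{\left(C \right)} = -16 + 4 C$ ($K{\left(C \right)} = 4 \left(-4 + C\right) = -16 + 4 C$)
$D{\left(F \right)} = \frac{-6 + F}{32 + 7 F}$
$D{\left(-61 \right)} - K{\left(-57 \right)} = \frac{-6 - 61}{32 + 7 \left(-61\right)} - \left(-16 + 4 \left(-57\right)\right) = \frac{1}{32 - 427} \left(-67\right) - \left(-16 - 228\right) = \frac{1}{-395} \left(-67\right) - -244 = \left(- \frac{1}{395}\right) \left(-67\right) + 244 = \frac{67}{395} + 244 = \frac{96447}{395}$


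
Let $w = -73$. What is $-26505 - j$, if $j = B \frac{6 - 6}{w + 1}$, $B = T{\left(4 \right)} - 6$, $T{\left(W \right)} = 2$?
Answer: $-26505$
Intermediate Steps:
$B = -4$ ($B = 2 - 6 = -4$)
$j = 0$ ($j = - 4 \frac{6 - 6}{-73 + 1} = - 4 \frac{6 - 6}{-72} = - 4 \left(\left(- \frac{1}{72}\right) 0\right) = \left(-4\right) 0 = 0$)
$-26505 - j = -26505 - 0 = -26505 + 0 = -26505$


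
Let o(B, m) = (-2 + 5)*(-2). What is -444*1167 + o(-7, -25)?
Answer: -518154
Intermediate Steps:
o(B, m) = -6 (o(B, m) = 3*(-2) = -6)
-444*1167 + o(-7, -25) = -444*1167 - 6 = -518148 - 6 = -518154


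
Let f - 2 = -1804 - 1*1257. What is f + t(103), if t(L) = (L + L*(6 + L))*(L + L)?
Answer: 2330921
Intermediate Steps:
f = -3059 (f = 2 + (-1804 - 1*1257) = 2 + (-1804 - 1257) = 2 - 3061 = -3059)
t(L) = 2*L*(L + L*(6 + L)) (t(L) = (L + L*(6 + L))*(2*L) = 2*L*(L + L*(6 + L)))
f + t(103) = -3059 + 2*103²*(7 + 103) = -3059 + 2*10609*110 = -3059 + 2333980 = 2330921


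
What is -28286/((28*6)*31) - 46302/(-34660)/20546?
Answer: -629465890817/115898239590 ≈ -5.4312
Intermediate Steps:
-28286/((28*6)*31) - 46302/(-34660)/20546 = -28286/(168*31) - 46302*(-1/34660)*(1/20546) = -28286/5208 + (23151/17330)*(1/20546) = -28286*1/5208 + 23151/356062180 = -14143/2604 + 23151/356062180 = -629465890817/115898239590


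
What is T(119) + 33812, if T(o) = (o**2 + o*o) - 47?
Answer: 62087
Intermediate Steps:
T(o) = -47 + 2*o**2 (T(o) = (o**2 + o**2) - 47 = 2*o**2 - 47 = -47 + 2*o**2)
T(119) + 33812 = (-47 + 2*119**2) + 33812 = (-47 + 2*14161) + 33812 = (-47 + 28322) + 33812 = 28275 + 33812 = 62087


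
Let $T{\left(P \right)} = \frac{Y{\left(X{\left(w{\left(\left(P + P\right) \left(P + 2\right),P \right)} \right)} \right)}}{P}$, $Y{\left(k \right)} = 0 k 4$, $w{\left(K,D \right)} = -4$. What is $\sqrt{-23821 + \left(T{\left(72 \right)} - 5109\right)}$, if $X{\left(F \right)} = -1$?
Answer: $i \sqrt{28930} \approx 170.09 i$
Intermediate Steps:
$Y{\left(k \right)} = 0$ ($Y{\left(k \right)} = 0 \cdot 4 = 0$)
$T{\left(P \right)} = 0$ ($T{\left(P \right)} = \frac{0}{P} = 0$)
$\sqrt{-23821 + \left(T{\left(72 \right)} - 5109\right)} = \sqrt{-23821 + \left(0 - 5109\right)} = \sqrt{-23821 - 5109} = \sqrt{-28930} = i \sqrt{28930}$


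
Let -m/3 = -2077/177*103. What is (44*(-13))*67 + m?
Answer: -2047185/59 ≈ -34698.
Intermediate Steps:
m = 213931/59 (m = -3*(-2077/177)*103 = -3*(-2077*1/177)*103 = -(-2077)*103/59 = -3*(-213931/177) = 213931/59 ≈ 3625.9)
(44*(-13))*67 + m = (44*(-13))*67 + 213931/59 = -572*67 + 213931/59 = -38324 + 213931/59 = -2047185/59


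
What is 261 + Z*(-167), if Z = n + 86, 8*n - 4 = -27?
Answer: -108967/8 ≈ -13621.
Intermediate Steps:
n = -23/8 (n = ½ + (⅛)*(-27) = ½ - 27/8 = -23/8 ≈ -2.8750)
Z = 665/8 (Z = -23/8 + 86 = 665/8 ≈ 83.125)
261 + Z*(-167) = 261 + (665/8)*(-167) = 261 - 111055/8 = -108967/8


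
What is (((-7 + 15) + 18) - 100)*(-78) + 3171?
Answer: 8943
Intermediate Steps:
(((-7 + 15) + 18) - 100)*(-78) + 3171 = ((8 + 18) - 100)*(-78) + 3171 = (26 - 100)*(-78) + 3171 = -74*(-78) + 3171 = 5772 + 3171 = 8943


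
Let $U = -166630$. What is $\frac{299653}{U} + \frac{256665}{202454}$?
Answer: $- \frac{4474464878}{8433727505} \approx -0.53054$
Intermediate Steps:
$\frac{299653}{U} + \frac{256665}{202454} = \frac{299653}{-166630} + \frac{256665}{202454} = 299653 \left(- \frac{1}{166630}\right) + 256665 \cdot \frac{1}{202454} = - \frac{299653}{166630} + \frac{256665}{202454} = - \frac{4474464878}{8433727505}$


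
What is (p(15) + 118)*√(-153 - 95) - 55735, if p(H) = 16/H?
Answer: -55735 + 3572*I*√62/15 ≈ -55735.0 + 1875.1*I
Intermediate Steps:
(p(15) + 118)*√(-153 - 95) - 55735 = (16/15 + 118)*√(-153 - 95) - 55735 = (16*(1/15) + 118)*√(-248) - 55735 = (16/15 + 118)*(2*I*√62) - 55735 = 1786*(2*I*√62)/15 - 55735 = 3572*I*√62/15 - 55735 = -55735 + 3572*I*√62/15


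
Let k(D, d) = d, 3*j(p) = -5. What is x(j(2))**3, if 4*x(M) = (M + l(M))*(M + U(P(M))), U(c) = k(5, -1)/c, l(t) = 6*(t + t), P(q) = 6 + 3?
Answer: 17576000/19683 ≈ 892.95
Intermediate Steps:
j(p) = -5/3 (j(p) = (1/3)*(-5) = -5/3)
P(q) = 9
l(t) = 12*t (l(t) = 6*(2*t) = 12*t)
U(c) = -1/c
x(M) = 13*M*(-1/9 + M)/4 (x(M) = ((M + 12*M)*(M - 1/9))/4 = ((13*M)*(M - 1*1/9))/4 = ((13*M)*(M - 1/9))/4 = ((13*M)*(-1/9 + M))/4 = (13*M*(-1/9 + M))/4 = 13*M*(-1/9 + M)/4)
x(j(2))**3 = ((13/36)*(-5/3)*(-1 + 9*(-5/3)))**3 = ((13/36)*(-5/3)*(-1 - 15))**3 = ((13/36)*(-5/3)*(-16))**3 = (260/27)**3 = 17576000/19683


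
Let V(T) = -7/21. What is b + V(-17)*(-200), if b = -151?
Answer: -253/3 ≈ -84.333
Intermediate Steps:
V(T) = -1/3 (V(T) = -7*1/21 = -1/3)
b + V(-17)*(-200) = -151 - 1/3*(-200) = -151 + 200/3 = -253/3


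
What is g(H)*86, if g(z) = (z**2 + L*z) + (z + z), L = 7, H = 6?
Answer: 7740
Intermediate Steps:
g(z) = z**2 + 9*z (g(z) = (z**2 + 7*z) + (z + z) = (z**2 + 7*z) + 2*z = z**2 + 9*z)
g(H)*86 = (6*(9 + 6))*86 = (6*15)*86 = 90*86 = 7740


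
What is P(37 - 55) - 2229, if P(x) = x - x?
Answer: -2229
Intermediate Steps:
P(x) = 0
P(37 - 55) - 2229 = 0 - 2229 = -2229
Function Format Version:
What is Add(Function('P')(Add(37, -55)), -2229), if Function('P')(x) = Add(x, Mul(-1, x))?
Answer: -2229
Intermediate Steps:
Function('P')(x) = 0
Add(Function('P')(Add(37, -55)), -2229) = Add(0, -2229) = -2229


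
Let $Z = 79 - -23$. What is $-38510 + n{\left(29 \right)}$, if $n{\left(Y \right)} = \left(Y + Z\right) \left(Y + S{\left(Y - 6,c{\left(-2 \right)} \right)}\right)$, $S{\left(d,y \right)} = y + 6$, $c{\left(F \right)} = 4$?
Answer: $-33401$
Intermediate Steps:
$Z = 102$ ($Z = 79 + 23 = 102$)
$S{\left(d,y \right)} = 6 + y$
$n{\left(Y \right)} = \left(10 + Y\right) \left(102 + Y\right)$ ($n{\left(Y \right)} = \left(Y + 102\right) \left(Y + \left(6 + 4\right)\right) = \left(102 + Y\right) \left(Y + 10\right) = \left(102 + Y\right) \left(10 + Y\right) = \left(10 + Y\right) \left(102 + Y\right)$)
$-38510 + n{\left(29 \right)} = -38510 + \left(1020 + 29^{2} + 112 \cdot 29\right) = -38510 + \left(1020 + 841 + 3248\right) = -38510 + 5109 = -33401$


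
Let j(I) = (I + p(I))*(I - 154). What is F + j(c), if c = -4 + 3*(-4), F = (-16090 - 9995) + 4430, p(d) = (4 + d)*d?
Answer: -51575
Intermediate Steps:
p(d) = d*(4 + d)
F = -21655 (F = -26085 + 4430 = -21655)
c = -16 (c = -4 - 12 = -16)
j(I) = (-154 + I)*(I + I*(4 + I)) (j(I) = (I + I*(4 + I))*(I - 154) = (I + I*(4 + I))*(-154 + I) = (-154 + I)*(I + I*(4 + I)))
F + j(c) = -21655 - 16*(-770 + (-16)² - 149*(-16)) = -21655 - 16*(-770 + 256 + 2384) = -21655 - 16*1870 = -21655 - 29920 = -51575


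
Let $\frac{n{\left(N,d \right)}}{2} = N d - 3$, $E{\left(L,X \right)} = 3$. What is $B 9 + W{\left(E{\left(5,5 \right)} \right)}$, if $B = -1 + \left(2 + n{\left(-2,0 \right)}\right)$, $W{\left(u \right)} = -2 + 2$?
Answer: $-45$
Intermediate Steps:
$n{\left(N,d \right)} = -6 + 2 N d$ ($n{\left(N,d \right)} = 2 \left(N d - 3\right) = 2 \left(-3 + N d\right) = -6 + 2 N d$)
$W{\left(u \right)} = 0$
$B = -5$ ($B = -1 + \left(2 - \left(6 + 4 \cdot 0\right)\right) = -1 + \left(2 + \left(-6 + 0\right)\right) = -1 + \left(2 - 6\right) = -1 - 4 = -5$)
$B 9 + W{\left(E{\left(5,5 \right)} \right)} = \left(-5\right) 9 + 0 = -45 + 0 = -45$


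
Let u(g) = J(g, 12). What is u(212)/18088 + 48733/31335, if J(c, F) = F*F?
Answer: 110749343/70848435 ≈ 1.5632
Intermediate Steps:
J(c, F) = F**2
u(g) = 144 (u(g) = 12**2 = 144)
u(212)/18088 + 48733/31335 = 144/18088 + 48733/31335 = 144*(1/18088) + 48733*(1/31335) = 18/2261 + 48733/31335 = 110749343/70848435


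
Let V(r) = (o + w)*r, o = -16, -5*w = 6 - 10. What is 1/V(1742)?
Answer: -5/132392 ≈ -3.7767e-5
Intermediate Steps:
w = ⅘ (w = -(6 - 10)/5 = -⅕*(-4) = ⅘ ≈ 0.80000)
V(r) = -76*r/5 (V(r) = (-16 + ⅘)*r = -76*r/5)
1/V(1742) = 1/(-76/5*1742) = 1/(-132392/5) = -5/132392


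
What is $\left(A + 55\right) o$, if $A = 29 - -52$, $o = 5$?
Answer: $680$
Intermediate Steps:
$A = 81$ ($A = 29 + 52 = 81$)
$\left(A + 55\right) o = \left(81 + 55\right) 5 = 136 \cdot 5 = 680$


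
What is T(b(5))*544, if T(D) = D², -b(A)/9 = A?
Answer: 1101600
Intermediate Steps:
b(A) = -9*A
T(b(5))*544 = (-9*5)²*544 = (-45)²*544 = 2025*544 = 1101600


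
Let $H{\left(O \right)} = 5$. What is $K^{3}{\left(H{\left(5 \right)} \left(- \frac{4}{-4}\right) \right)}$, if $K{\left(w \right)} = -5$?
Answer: $-125$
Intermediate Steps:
$K^{3}{\left(H{\left(5 \right)} \left(- \frac{4}{-4}\right) \right)} = \left(-5\right)^{3} = -125$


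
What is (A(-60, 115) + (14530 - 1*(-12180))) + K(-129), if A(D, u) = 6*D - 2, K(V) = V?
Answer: 26219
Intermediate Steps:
A(D, u) = -2 + 6*D
(A(-60, 115) + (14530 - 1*(-12180))) + K(-129) = ((-2 + 6*(-60)) + (14530 - 1*(-12180))) - 129 = ((-2 - 360) + (14530 + 12180)) - 129 = (-362 + 26710) - 129 = 26348 - 129 = 26219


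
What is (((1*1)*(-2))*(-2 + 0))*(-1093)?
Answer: -4372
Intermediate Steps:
(((1*1)*(-2))*(-2 + 0))*(-1093) = ((1*(-2))*(-2))*(-1093) = -2*(-2)*(-1093) = 4*(-1093) = -4372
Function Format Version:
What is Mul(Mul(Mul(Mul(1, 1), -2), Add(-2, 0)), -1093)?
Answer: -4372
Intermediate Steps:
Mul(Mul(Mul(Mul(1, 1), -2), Add(-2, 0)), -1093) = Mul(Mul(Mul(1, -2), -2), -1093) = Mul(Mul(-2, -2), -1093) = Mul(4, -1093) = -4372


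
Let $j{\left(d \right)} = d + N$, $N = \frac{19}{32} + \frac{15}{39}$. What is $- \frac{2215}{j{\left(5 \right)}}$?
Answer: $- \frac{921440}{2487} \approx -370.5$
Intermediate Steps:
$N = \frac{407}{416}$ ($N = 19 \cdot \frac{1}{32} + 15 \cdot \frac{1}{39} = \frac{19}{32} + \frac{5}{13} = \frac{407}{416} \approx 0.97836$)
$j{\left(d \right)} = \frac{407}{416} + d$ ($j{\left(d \right)} = d + \frac{407}{416} = \frac{407}{416} + d$)
$- \frac{2215}{j{\left(5 \right)}} = - \frac{2215}{\frac{407}{416} + 5} = - \frac{2215}{\frac{2487}{416}} = \left(-2215\right) \frac{416}{2487} = - \frac{921440}{2487}$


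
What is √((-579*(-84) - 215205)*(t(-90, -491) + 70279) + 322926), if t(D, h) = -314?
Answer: I*√11653677159 ≈ 1.0795e+5*I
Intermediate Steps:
√((-579*(-84) - 215205)*(t(-90, -491) + 70279) + 322926) = √((-579*(-84) - 215205)*(-314 + 70279) + 322926) = √((48636 - 215205)*69965 + 322926) = √(-166569*69965 + 322926) = √(-11654000085 + 322926) = √(-11653677159) = I*√11653677159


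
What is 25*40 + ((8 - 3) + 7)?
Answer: 1012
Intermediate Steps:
25*40 + ((8 - 3) + 7) = 1000 + (5 + 7) = 1000 + 12 = 1012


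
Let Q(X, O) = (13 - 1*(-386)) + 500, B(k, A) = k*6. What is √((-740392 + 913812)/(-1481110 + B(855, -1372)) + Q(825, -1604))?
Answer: √4895576957370/73799 ≈ 29.981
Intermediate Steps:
B(k, A) = 6*k
Q(X, O) = 899 (Q(X, O) = (13 + 386) + 500 = 399 + 500 = 899)
√((-740392 + 913812)/(-1481110 + B(855, -1372)) + Q(825, -1604)) = √((-740392 + 913812)/(-1481110 + 6*855) + 899) = √(173420/(-1481110 + 5130) + 899) = √(173420/(-1475980) + 899) = √(173420*(-1/1475980) + 899) = √(-8671/73799 + 899) = √(66336630/73799) = √4895576957370/73799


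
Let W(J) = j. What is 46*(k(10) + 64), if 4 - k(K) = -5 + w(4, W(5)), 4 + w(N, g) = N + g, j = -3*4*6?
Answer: 6670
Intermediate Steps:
j = -72 (j = -12*6 = -72)
W(J) = -72
w(N, g) = -4 + N + g (w(N, g) = -4 + (N + g) = -4 + N + g)
k(K) = 81 (k(K) = 4 - (-5 + (-4 + 4 - 72)) = 4 - (-5 - 72) = 4 - 1*(-77) = 4 + 77 = 81)
46*(k(10) + 64) = 46*(81 + 64) = 46*145 = 6670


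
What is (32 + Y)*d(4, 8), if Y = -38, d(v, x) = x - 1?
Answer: -42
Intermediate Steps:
d(v, x) = -1 + x
(32 + Y)*d(4, 8) = (32 - 38)*(-1 + 8) = -6*7 = -42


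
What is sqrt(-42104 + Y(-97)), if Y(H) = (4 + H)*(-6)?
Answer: I*sqrt(41546) ≈ 203.83*I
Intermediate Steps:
Y(H) = -24 - 6*H
sqrt(-42104 + Y(-97)) = sqrt(-42104 + (-24 - 6*(-97))) = sqrt(-42104 + (-24 + 582)) = sqrt(-42104 + 558) = sqrt(-41546) = I*sqrt(41546)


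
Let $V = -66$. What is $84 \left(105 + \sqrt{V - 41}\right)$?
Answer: $8820 + 84 i \sqrt{107} \approx 8820.0 + 868.9 i$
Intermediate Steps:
$84 \left(105 + \sqrt{V - 41}\right) = 84 \left(105 + \sqrt{-66 - 41}\right) = 84 \left(105 + \sqrt{-107}\right) = 84 \left(105 + i \sqrt{107}\right) = 8820 + 84 i \sqrt{107}$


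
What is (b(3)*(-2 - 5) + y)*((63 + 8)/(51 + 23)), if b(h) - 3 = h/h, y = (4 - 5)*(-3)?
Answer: -1775/74 ≈ -23.986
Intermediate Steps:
y = 3 (y = -1*(-3) = 3)
b(h) = 4 (b(h) = 3 + h/h = 3 + 1 = 4)
(b(3)*(-2 - 5) + y)*((63 + 8)/(51 + 23)) = (4*(-2 - 5) + 3)*((63 + 8)/(51 + 23)) = (4*(-7) + 3)*(71/74) = (-28 + 3)*(71*(1/74)) = -25*71/74 = -1775/74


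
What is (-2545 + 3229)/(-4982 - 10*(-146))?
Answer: -114/587 ≈ -0.19421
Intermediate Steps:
(-2545 + 3229)/(-4982 - 10*(-146)) = 684/(-4982 + 1460) = 684/(-3522) = 684*(-1/3522) = -114/587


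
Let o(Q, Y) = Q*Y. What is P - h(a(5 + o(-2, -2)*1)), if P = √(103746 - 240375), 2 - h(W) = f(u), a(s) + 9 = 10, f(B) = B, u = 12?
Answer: 10 + 3*I*√15181 ≈ 10.0 + 369.63*I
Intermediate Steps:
a(s) = 1 (a(s) = -9 + 10 = 1)
h(W) = -10 (h(W) = 2 - 1*12 = 2 - 12 = -10)
P = 3*I*√15181 (P = √(-136629) = 3*I*√15181 ≈ 369.63*I)
P - h(a(5 + o(-2, -2)*1)) = 3*I*√15181 - 1*(-10) = 3*I*√15181 + 10 = 10 + 3*I*√15181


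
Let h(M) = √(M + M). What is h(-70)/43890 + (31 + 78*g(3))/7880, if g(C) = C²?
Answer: 733/7880 + I*√35/21945 ≈ 0.09302 + 0.00026959*I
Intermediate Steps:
h(M) = √2*√M (h(M) = √(2*M) = √2*√M)
h(-70)/43890 + (31 + 78*g(3))/7880 = (√2*√(-70))/43890 + (31 + 78*3²)/7880 = (√2*(I*√70))*(1/43890) + (31 + 78*9)*(1/7880) = (2*I*√35)*(1/43890) + (31 + 702)*(1/7880) = I*√35/21945 + 733*(1/7880) = I*√35/21945 + 733/7880 = 733/7880 + I*√35/21945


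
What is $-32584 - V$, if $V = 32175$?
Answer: $-64759$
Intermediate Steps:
$-32584 - V = -32584 - 32175 = -64759$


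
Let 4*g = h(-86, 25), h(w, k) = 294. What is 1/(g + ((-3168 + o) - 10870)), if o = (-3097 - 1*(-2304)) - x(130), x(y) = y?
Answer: -2/29775 ≈ -6.7170e-5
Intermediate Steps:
g = 147/2 (g = (¼)*294 = 147/2 ≈ 73.500)
o = -923 (o = (-3097 - 1*(-2304)) - 1*130 = (-3097 + 2304) - 130 = -793 - 130 = -923)
1/(g + ((-3168 + o) - 10870)) = 1/(147/2 + ((-3168 - 923) - 10870)) = 1/(147/2 + (-4091 - 10870)) = 1/(147/2 - 14961) = 1/(-29775/2) = -2/29775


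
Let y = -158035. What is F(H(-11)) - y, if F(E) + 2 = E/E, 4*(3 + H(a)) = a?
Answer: 158034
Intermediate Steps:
H(a) = -3 + a/4
F(E) = -1 (F(E) = -2 + E/E = -2 + 1 = -1)
F(H(-11)) - y = -1 - 1*(-158035) = -1 + 158035 = 158034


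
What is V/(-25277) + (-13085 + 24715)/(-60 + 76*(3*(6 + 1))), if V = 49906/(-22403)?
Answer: 3292960197073/434903524608 ≈ 7.5717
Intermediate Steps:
V = -49906/22403 (V = 49906*(-1/22403) = -49906/22403 ≈ -2.2276)
V/(-25277) + (-13085 + 24715)/(-60 + 76*(3*(6 + 1))) = -49906/22403/(-25277) + (-13085 + 24715)/(-60 + 76*(3*(6 + 1))) = -49906/22403*(-1/25277) + 11630/(-60 + 76*(3*7)) = 49906/566280631 + 11630/(-60 + 76*21) = 49906/566280631 + 11630/(-60 + 1596) = 49906/566280631 + 11630/1536 = 49906/566280631 + 11630*(1/1536) = 49906/566280631 + 5815/768 = 3292960197073/434903524608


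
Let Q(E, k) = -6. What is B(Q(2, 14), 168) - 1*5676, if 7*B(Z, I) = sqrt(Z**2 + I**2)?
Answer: -5676 + 6*sqrt(785)/7 ≈ -5652.0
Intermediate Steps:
B(Z, I) = sqrt(I**2 + Z**2)/7 (B(Z, I) = sqrt(Z**2 + I**2)/7 = sqrt(I**2 + Z**2)/7)
B(Q(2, 14), 168) - 1*5676 = sqrt(168**2 + (-6)**2)/7 - 1*5676 = sqrt(28224 + 36)/7 - 5676 = sqrt(28260)/7 - 5676 = (6*sqrt(785))/7 - 5676 = 6*sqrt(785)/7 - 5676 = -5676 + 6*sqrt(785)/7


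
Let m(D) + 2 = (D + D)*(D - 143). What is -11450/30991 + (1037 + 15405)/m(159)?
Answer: 225659661/78810113 ≈ 2.8633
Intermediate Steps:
m(D) = -2 + 2*D*(-143 + D) (m(D) = -2 + (D + D)*(D - 143) = -2 + (2*D)*(-143 + D) = -2 + 2*D*(-143 + D))
-11450/30991 + (1037 + 15405)/m(159) = -11450/30991 + (1037 + 15405)/(-2 - 286*159 + 2*159**2) = -11450*1/30991 + 16442/(-2 - 45474 + 2*25281) = -11450/30991 + 16442/(-2 - 45474 + 50562) = -11450/30991 + 16442/5086 = -11450/30991 + 16442*(1/5086) = -11450/30991 + 8221/2543 = 225659661/78810113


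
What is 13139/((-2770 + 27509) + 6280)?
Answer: 13139/31019 ≈ 0.42358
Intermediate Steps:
13139/((-2770 + 27509) + 6280) = 13139/(24739 + 6280) = 13139/31019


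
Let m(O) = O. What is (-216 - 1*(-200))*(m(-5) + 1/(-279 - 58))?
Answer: 26976/337 ≈ 80.047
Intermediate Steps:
(-216 - 1*(-200))*(m(-5) + 1/(-279 - 58)) = (-216 - 1*(-200))*(-5 + 1/(-279 - 58)) = (-216 + 200)*(-5 + 1/(-337)) = -16*(-5 - 1/337) = -16*(-1686/337) = 26976/337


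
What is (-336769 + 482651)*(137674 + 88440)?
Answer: 32985962548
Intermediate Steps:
(-336769 + 482651)*(137674 + 88440) = 145882*226114 = 32985962548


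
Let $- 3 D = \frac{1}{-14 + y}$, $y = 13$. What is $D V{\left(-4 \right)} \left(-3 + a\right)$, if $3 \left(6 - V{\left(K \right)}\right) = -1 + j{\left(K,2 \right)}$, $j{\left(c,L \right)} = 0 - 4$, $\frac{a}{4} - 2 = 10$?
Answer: $115$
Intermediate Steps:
$a = 48$ ($a = 8 + 4 \cdot 10 = 8 + 40 = 48$)
$j{\left(c,L \right)} = -4$ ($j{\left(c,L \right)} = 0 - 4 = -4$)
$D = \frac{1}{3}$ ($D = - \frac{1}{3 \left(-14 + 13\right)} = - \frac{1}{3 \left(-1\right)} = \left(- \frac{1}{3}\right) \left(-1\right) = \frac{1}{3} \approx 0.33333$)
$V{\left(K \right)} = \frac{23}{3}$ ($V{\left(K \right)} = 6 - \frac{-1 - 4}{3} = 6 - - \frac{5}{3} = 6 + \frac{5}{3} = \frac{23}{3}$)
$D V{\left(-4 \right)} \left(-3 + a\right) = \frac{1}{3} \cdot \frac{23}{3} \left(-3 + 48\right) = \frac{23}{9} \cdot 45 = 115$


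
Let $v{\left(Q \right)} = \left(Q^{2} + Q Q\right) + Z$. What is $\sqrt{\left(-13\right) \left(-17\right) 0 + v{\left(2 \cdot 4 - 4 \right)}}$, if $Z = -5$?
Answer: $3 \sqrt{3} \approx 5.1962$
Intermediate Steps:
$v{\left(Q \right)} = -5 + 2 Q^{2}$ ($v{\left(Q \right)} = \left(Q^{2} + Q Q\right) - 5 = \left(Q^{2} + Q^{2}\right) - 5 = 2 Q^{2} - 5 = -5 + 2 Q^{2}$)
$\sqrt{\left(-13\right) \left(-17\right) 0 + v{\left(2 \cdot 4 - 4 \right)}} = \sqrt{\left(-13\right) \left(-17\right) 0 - \left(5 - 2 \left(2 \cdot 4 - 4\right)^{2}\right)} = \sqrt{221 \cdot 0 - \left(5 - 2 \left(8 - 4\right)^{2}\right)} = \sqrt{0 - \left(5 - 2 \cdot 4^{2}\right)} = \sqrt{0 + \left(-5 + 2 \cdot 16\right)} = \sqrt{0 + \left(-5 + 32\right)} = \sqrt{0 + 27} = \sqrt{27} = 3 \sqrt{3}$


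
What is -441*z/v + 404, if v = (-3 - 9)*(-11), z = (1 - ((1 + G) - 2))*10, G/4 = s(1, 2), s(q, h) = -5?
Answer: -331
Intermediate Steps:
G = -20 (G = 4*(-5) = -20)
z = 220 (z = (1 - ((1 - 20) - 2))*10 = (1 - (-19 - 2))*10 = (1 - 1*(-21))*10 = (1 + 21)*10 = 22*10 = 220)
v = 132 (v = -12*(-11) = 132)
-441*z/v + 404 = -97020/132 + 404 = -441*5/3 + 404 = -735 + 404 = -331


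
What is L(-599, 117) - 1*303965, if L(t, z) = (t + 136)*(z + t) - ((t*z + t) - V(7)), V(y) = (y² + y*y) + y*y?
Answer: -9970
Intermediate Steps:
V(y) = 3*y² (V(y) = (y² + y²) + y² = 2*y² + y² = 3*y²)
L(t, z) = 147 - t + (136 + t)*(t + z) - t*z (L(t, z) = (t + 136)*(z + t) - ((t*z + t) - 3*7²) = (136 + t)*(t + z) - ((t + t*z) - 3*49) = (136 + t)*(t + z) - ((t + t*z) - 1*147) = (136 + t)*(t + z) - ((t + t*z) - 147) = (136 + t)*(t + z) - (-147 + t + t*z) = (136 + t)*(t + z) + (147 - t - t*z) = 147 - t + (136 + t)*(t + z) - t*z)
L(-599, 117) - 1*303965 = (147 + (-599)² + 135*(-599) + 136*117) - 1*303965 = (147 + 358801 - 80865 + 15912) - 303965 = 293995 - 303965 = -9970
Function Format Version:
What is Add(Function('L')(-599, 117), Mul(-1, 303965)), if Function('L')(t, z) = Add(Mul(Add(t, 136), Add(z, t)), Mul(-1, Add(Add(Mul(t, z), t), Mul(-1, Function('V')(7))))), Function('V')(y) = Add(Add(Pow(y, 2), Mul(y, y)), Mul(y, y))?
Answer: -9970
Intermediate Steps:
Function('V')(y) = Mul(3, Pow(y, 2)) (Function('V')(y) = Add(Add(Pow(y, 2), Pow(y, 2)), Pow(y, 2)) = Add(Mul(2, Pow(y, 2)), Pow(y, 2)) = Mul(3, Pow(y, 2)))
Function('L')(t, z) = Add(147, Mul(-1, t), Mul(Add(136, t), Add(t, z)), Mul(-1, t, z)) (Function('L')(t, z) = Add(Mul(Add(t, 136), Add(z, t)), Mul(-1, Add(Add(Mul(t, z), t), Mul(-1, Mul(3, Pow(7, 2)))))) = Add(Mul(Add(136, t), Add(t, z)), Mul(-1, Add(Add(t, Mul(t, z)), Mul(-1, Mul(3, 49))))) = Add(Mul(Add(136, t), Add(t, z)), Mul(-1, Add(Add(t, Mul(t, z)), Mul(-1, 147)))) = Add(Mul(Add(136, t), Add(t, z)), Mul(-1, Add(Add(t, Mul(t, z)), -147))) = Add(Mul(Add(136, t), Add(t, z)), Mul(-1, Add(-147, t, Mul(t, z)))) = Add(Mul(Add(136, t), Add(t, z)), Add(147, Mul(-1, t), Mul(-1, t, z))) = Add(147, Mul(-1, t), Mul(Add(136, t), Add(t, z)), Mul(-1, t, z)))
Add(Function('L')(-599, 117), Mul(-1, 303965)) = Add(Add(147, Pow(-599, 2), Mul(135, -599), Mul(136, 117)), Mul(-1, 303965)) = Add(Add(147, 358801, -80865, 15912), -303965) = Add(293995, -303965) = -9970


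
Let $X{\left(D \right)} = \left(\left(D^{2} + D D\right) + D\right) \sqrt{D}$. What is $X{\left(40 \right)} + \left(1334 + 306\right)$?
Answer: $1640 + 6480 \sqrt{10} \approx 22132.0$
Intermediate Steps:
$X{\left(D \right)} = \sqrt{D} \left(D + 2 D^{2}\right)$ ($X{\left(D \right)} = \left(\left(D^{2} + D^{2}\right) + D\right) \sqrt{D} = \left(2 D^{2} + D\right) \sqrt{D} = \left(D + 2 D^{2}\right) \sqrt{D} = \sqrt{D} \left(D + 2 D^{2}\right)$)
$X{\left(40 \right)} + \left(1334 + 306\right) = 40^{\frac{3}{2}} \left(1 + 2 \cdot 40\right) + \left(1334 + 306\right) = 80 \sqrt{10} \left(1 + 80\right) + 1640 = 80 \sqrt{10} \cdot 81 + 1640 = 6480 \sqrt{10} + 1640 = 1640 + 6480 \sqrt{10}$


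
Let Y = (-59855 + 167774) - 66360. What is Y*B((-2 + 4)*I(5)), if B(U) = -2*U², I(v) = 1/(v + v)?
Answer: -83118/25 ≈ -3324.7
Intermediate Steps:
I(v) = 1/(2*v)
Y = 41559 (Y = 107919 - 66360 = 41559)
Y*B((-2 + 4)*I(5)) = 41559*(-2*(-2 + 4)²/100) = 41559*(-2*(2*((½)*(⅕)))²) = 41559*(-2*(2*(⅒))²) = 41559*(-2*(⅕)²) = 41559*(-2*1/25) = 41559*(-2/25) = -83118/25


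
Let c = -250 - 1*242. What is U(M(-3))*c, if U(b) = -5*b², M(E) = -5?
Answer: 61500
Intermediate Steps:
c = -492 (c = -250 - 242 = -492)
U(M(-3))*c = -5*(-5)²*(-492) = -5*25*(-492) = -125*(-492) = 61500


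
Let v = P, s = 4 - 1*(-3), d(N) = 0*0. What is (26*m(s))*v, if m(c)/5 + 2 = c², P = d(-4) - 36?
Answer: -219960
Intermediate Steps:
d(N) = 0
s = 7 (s = 4 + 3 = 7)
P = -36 (P = 0 - 36 = -36)
v = -36
m(c) = -10 + 5*c²
(26*m(s))*v = (26*(-10 + 5*7²))*(-36) = (26*(-10 + 5*49))*(-36) = (26*(-10 + 245))*(-36) = (26*235)*(-36) = 6110*(-36) = -219960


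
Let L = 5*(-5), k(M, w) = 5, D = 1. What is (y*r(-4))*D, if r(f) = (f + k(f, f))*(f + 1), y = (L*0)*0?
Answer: 0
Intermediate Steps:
L = -25
y = 0 (y = -25*0*0 = 0*0 = 0)
r(f) = (1 + f)*(5 + f) (r(f) = (f + 5)*(f + 1) = (5 + f)*(1 + f) = (1 + f)*(5 + f))
(y*r(-4))*D = (0*(5 + (-4)² + 6*(-4)))*1 = (0*(5 + 16 - 24))*1 = (0*(-3))*1 = 0*1 = 0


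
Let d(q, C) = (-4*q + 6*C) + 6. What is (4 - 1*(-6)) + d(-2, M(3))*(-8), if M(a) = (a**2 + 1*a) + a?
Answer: -822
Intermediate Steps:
M(a) = a**2 + 2*a (M(a) = (a**2 + a) + a = (a + a**2) + a = a**2 + 2*a)
d(q, C) = 6 - 4*q + 6*C
(4 - 1*(-6)) + d(-2, M(3))*(-8) = (4 - 1*(-6)) + (6 - 4*(-2) + 6*(3*(2 + 3)))*(-8) = (4 + 6) + (6 + 8 + 6*(3*5))*(-8) = 10 + (6 + 8 + 6*15)*(-8) = 10 + (6 + 8 + 90)*(-8) = 10 + 104*(-8) = 10 - 832 = -822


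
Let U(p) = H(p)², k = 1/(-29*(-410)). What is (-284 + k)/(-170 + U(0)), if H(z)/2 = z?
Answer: 3376759/2021300 ≈ 1.6706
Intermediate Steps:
H(z) = 2*z
k = 1/11890 (k = -1/29*(-1/410) = 1/11890 ≈ 8.4104e-5)
U(p) = 4*p² (U(p) = (2*p)² = 4*p²)
(-284 + k)/(-170 + U(0)) = (-284 + 1/11890)/(-170 + 4*0²) = -3376759/(11890*(-170 + 4*0)) = -3376759/(11890*(-170 + 0)) = -3376759/11890/(-170) = -3376759/11890*(-1/170) = 3376759/2021300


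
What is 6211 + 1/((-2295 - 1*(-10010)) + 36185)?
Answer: 272662901/43900 ≈ 6211.0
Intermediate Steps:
6211 + 1/((-2295 - 1*(-10010)) + 36185) = 6211 + 1/((-2295 + 10010) + 36185) = 6211 + 1/(7715 + 36185) = 6211 + 1/43900 = 272662901/43900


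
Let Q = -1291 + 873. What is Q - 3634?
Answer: -4052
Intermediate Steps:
Q = -418
Q - 3634 = -418 - 3634 = -4052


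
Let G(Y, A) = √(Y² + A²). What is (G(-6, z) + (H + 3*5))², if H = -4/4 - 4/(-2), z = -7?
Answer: (16 + √85)² ≈ 636.03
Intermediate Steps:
H = 1 (H = -4*¼ - 4*(-½) = -1 + 2 = 1)
G(Y, A) = √(A² + Y²)
(G(-6, z) + (H + 3*5))² = (√((-7)² + (-6)²) + (1 + 3*5))² = (√(49 + 36) + (1 + 15))² = (√85 + 16)² = (16 + √85)²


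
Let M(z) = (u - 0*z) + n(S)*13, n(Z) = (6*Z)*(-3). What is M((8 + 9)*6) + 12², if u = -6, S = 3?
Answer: -564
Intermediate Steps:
n(Z) = -18*Z
M(z) = -708 (M(z) = (-6 - 0*z) - 18*3*13 = (-6 - 1*0) - 54*13 = (-6 + 0) - 702 = -6 - 702 = -708)
M((8 + 9)*6) + 12² = -708 + 12² = -708 + 144 = -564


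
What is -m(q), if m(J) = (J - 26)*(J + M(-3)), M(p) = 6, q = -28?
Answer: -1188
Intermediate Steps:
m(J) = (-26 + J)*(6 + J) (m(J) = (J - 26)*(J + 6) = (-26 + J)*(6 + J))
-m(q) = -(-156 + (-28)² - 20*(-28)) = -(-156 + 784 + 560) = -1*1188 = -1188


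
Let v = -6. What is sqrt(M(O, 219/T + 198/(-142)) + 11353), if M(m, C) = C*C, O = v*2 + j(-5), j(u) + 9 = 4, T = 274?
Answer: sqrt(4296769017877)/19454 ≈ 106.55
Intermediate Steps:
j(u) = -5 (j(u) = -9 + 4 = -5)
O = -17 (O = -6*2 - 5 = -12 - 5 = -17)
M(m, C) = C**2
sqrt(M(O, 219/T + 198/(-142)) + 11353) = sqrt((219/274 + 198/(-142))**2 + 11353) = sqrt((219*(1/274) + 198*(-1/142))**2 + 11353) = sqrt((219/274 - 99/71)**2 + 11353) = sqrt((-11577/19454)**2 + 11353) = sqrt(134026929/378458116 + 11353) = sqrt(4296769017877/378458116) = sqrt(4296769017877)/19454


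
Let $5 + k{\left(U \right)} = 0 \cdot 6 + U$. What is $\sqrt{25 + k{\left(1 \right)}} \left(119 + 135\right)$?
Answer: $254 \sqrt{21} \approx 1164.0$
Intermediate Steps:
$k{\left(U \right)} = -5 + U$ ($k{\left(U \right)} = -5 + \left(0 \cdot 6 + U\right) = -5 + \left(0 + U\right) = -5 + U$)
$\sqrt{25 + k{\left(1 \right)}} \left(119 + 135\right) = \sqrt{25 + \left(-5 + 1\right)} \left(119 + 135\right) = \sqrt{25 - 4} \cdot 254 = \sqrt{21} \cdot 254 = 254 \sqrt{21}$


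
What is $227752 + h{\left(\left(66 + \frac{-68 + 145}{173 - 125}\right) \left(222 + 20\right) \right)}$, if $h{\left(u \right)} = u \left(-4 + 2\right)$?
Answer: $\frac{2340379}{12} \approx 1.9503 \cdot 10^{5}$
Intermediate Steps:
$h{\left(u \right)} = - 2 u$ ($h{\left(u \right)} = u \left(-2\right) = - 2 u$)
$227752 + h{\left(\left(66 + \frac{-68 + 145}{173 - 125}\right) \left(222 + 20\right) \right)} = 227752 - 2 \left(66 + \frac{-68 + 145}{173 - 125}\right) \left(222 + 20\right) = 227752 - 2 \left(66 + \frac{77}{48}\right) 242 = 227752 - 2 \cdot \frac{3245}{48} \cdot 242 = 227752 - \frac{392645}{12} = \frac{2340379}{12}$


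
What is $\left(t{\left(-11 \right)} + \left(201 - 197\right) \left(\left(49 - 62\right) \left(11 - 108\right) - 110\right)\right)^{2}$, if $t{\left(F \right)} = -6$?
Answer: $21141604$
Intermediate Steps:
$\left(t{\left(-11 \right)} + \left(201 - 197\right) \left(\left(49 - 62\right) \left(11 - 108\right) - 110\right)\right)^{2} = \left(-6 + \left(201 - 197\right) \left(\left(49 - 62\right) \left(11 - 108\right) - 110\right)\right)^{2} = \left(-6 + 4 \left(\left(-13\right) \left(-97\right) - 110\right)\right)^{2} = \left(-6 + 4 \left(1261 - 110\right)\right)^{2} = \left(-6 + 4 \cdot 1151\right)^{2} = \left(-6 + 4604\right)^{2} = 4598^{2} = 21141604$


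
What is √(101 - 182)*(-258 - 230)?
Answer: -4392*I ≈ -4392.0*I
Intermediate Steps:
√(101 - 182)*(-258 - 230) = √(-81)*(-488) = (9*I)*(-488) = -4392*I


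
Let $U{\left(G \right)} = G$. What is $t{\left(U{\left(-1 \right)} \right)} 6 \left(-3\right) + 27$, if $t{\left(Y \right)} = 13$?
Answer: $-207$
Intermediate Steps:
$t{\left(U{\left(-1 \right)} \right)} 6 \left(-3\right) + 27 = 13 \cdot 6 \left(-3\right) + 27 = 13 \left(-18\right) + 27 = -234 + 27 = -207$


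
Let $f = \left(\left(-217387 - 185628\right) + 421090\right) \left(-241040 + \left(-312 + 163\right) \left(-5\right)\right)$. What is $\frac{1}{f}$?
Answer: $- \frac{1}{4343332125} \approx -2.3024 \cdot 10^{-10}$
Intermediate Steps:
$f = -4343332125$ ($f = \left(\left(-217387 - 185628\right) + 421090\right) \left(-241040 - -745\right) = \left(-403015 + 421090\right) \left(-241040 + 745\right) = 18075 \left(-240295\right) = -4343332125$)
$\frac{1}{f} = \frac{1}{-4343332125} = - \frac{1}{4343332125}$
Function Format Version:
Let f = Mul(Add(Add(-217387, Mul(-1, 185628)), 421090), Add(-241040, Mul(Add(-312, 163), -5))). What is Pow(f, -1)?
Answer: Rational(-1, 4343332125) ≈ -2.3024e-10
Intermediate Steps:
f = -4343332125 (f = Mul(Add(Add(-217387, -185628), 421090), Add(-241040, Mul(-149, -5))) = Mul(Add(-403015, 421090), Add(-241040, 745)) = Mul(18075, -240295) = -4343332125)
Pow(f, -1) = Pow(-4343332125, -1) = Rational(-1, 4343332125)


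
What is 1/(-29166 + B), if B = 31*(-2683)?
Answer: -1/112339 ≈ -8.9016e-6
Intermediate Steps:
B = -83173
1/(-29166 + B) = 1/(-29166 - 83173) = 1/(-112339) = -1/112339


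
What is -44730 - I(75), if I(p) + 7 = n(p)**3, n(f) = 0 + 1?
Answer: -44724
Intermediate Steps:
n(f) = 1
I(p) = -6 (I(p) = -7 + 1**3 = -7 + 1 = -6)
-44730 - I(75) = -44730 - 1*(-6) = -44730 + 6 = -44724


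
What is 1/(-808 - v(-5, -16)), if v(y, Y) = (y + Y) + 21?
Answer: -1/808 ≈ -0.0012376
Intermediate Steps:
v(y, Y) = 21 + Y + y (v(y, Y) = (Y + y) + 21 = 21 + Y + y)
1/(-808 - v(-5, -16)) = 1/(-808 - (21 - 16 - 5)) = 1/(-808 - 1*0) = 1/(-808 + 0) = 1/(-808) = -1/808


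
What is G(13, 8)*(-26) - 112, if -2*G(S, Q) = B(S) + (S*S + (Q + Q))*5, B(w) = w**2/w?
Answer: 12082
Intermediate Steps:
B(w) = w
G(S, Q) = -5*Q - 5*S**2/2 - S/2 (G(S, Q) = -(S + (S*S + (Q + Q))*5)/2 = -(S + (S**2 + 2*Q)*5)/2 = -(S + (5*S**2 + 10*Q))/2 = -(S + 5*S**2 + 10*Q)/2 = -5*Q - 5*S**2/2 - S/2)
G(13, 8)*(-26) - 112 = (-5*8 - 5/2*13**2 - 1/2*13)*(-26) - 112 = (-40 - 5/2*169 - 13/2)*(-26) - 112 = (-40 - 845/2 - 13/2)*(-26) - 112 = -469*(-26) - 112 = 12194 - 112 = 12082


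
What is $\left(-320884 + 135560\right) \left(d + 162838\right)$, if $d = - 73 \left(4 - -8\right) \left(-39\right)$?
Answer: $-36509198648$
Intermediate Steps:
$d = 34164$ ($d = - 73 \left(4 + 8\right) \left(-39\right) = \left(-73\right) 12 \left(-39\right) = \left(-876\right) \left(-39\right) = 34164$)
$\left(-320884 + 135560\right) \left(d + 162838\right) = \left(-320884 + 135560\right) \left(34164 + 162838\right) = \left(-185324\right) 197002 = -36509198648$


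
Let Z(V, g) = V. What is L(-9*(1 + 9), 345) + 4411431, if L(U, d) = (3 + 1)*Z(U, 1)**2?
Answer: 4443831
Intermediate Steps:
L(U, d) = 4*U**2 (L(U, d) = (3 + 1)*U**2 = 4*U**2)
L(-9*(1 + 9), 345) + 4411431 = 4*(-9*(1 + 9))**2 + 4411431 = 4*(-9*10)**2 + 4411431 = 4*(-90)**2 + 4411431 = 4*8100 + 4411431 = 32400 + 4411431 = 4443831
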